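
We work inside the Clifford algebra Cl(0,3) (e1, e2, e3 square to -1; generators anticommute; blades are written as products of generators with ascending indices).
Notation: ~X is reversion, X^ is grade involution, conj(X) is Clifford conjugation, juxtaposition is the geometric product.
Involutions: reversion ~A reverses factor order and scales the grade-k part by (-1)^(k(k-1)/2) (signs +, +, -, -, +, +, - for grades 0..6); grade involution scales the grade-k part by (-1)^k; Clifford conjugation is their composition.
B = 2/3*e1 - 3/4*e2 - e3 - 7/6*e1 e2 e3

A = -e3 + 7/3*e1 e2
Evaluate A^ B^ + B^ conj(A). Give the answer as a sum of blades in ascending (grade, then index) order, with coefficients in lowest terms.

first term: -1 - 7/4*e1 - 14/9*e2 - 49/18*e3 - 7/6*e1 e2 + 2/3*e1 e3 - 3/4*e2 e3 + 7/3*e1 e2 e3
second term: -1 - 7/4*e1 - 14/9*e2 + 49/18*e3 - 7/6*e1 e2 - 2/3*e1 e3 + 3/4*e2 e3 - 7/3*e1 e2 e3
Answer: -2 - 7/2*e1 - 28/9*e2 - 7/3*e1 e2


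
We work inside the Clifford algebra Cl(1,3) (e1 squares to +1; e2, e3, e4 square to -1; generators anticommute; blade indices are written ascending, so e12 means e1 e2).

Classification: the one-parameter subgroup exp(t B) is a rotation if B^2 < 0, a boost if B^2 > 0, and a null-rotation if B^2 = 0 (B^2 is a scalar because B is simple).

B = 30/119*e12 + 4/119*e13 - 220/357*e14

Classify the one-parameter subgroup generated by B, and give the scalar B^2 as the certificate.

B^2 term by term: the squares give (30/119)^2*(e12)^2 + (4/119)^2*(e13)^2 + (-220/357)^2*(e14)^2 = 900/14161*(+1) + 16/14161*(+1) + 48400/127449*(+1) = 4/9 (each basis 2-blade squares to minus the product of its generators' squares); cross terms between blades sharing an index anticommute and cancel. So B^2 = 4/9.
Answer: boost, certificate B^2 = 4/9. Certificate logic: 4/9 is a conjugation-invariant scalar, so its sign fixes rotation versus boost versus null-rotation outright.


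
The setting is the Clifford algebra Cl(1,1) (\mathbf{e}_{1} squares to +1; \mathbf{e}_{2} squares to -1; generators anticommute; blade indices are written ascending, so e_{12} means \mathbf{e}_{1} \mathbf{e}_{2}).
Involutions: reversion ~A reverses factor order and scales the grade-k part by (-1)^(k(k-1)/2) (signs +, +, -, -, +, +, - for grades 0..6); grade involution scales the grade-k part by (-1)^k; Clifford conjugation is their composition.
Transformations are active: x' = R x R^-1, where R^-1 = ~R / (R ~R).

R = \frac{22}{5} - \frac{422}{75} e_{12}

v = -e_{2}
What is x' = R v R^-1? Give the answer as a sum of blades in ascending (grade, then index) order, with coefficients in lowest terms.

~R = \frac{22}{5} + \frac{422}{75} e_{12}, and R ~R = -\frac{69184}{5625}, so R^-1 = ~R / (-\frac{69184}{5625}).
R v = -\frac{422}{75} e_{1} - \frac{22}{5} e_{2}
Answer: \frac{34815}{8648} e_{1} + \frac{35873}{8648} e_{2}


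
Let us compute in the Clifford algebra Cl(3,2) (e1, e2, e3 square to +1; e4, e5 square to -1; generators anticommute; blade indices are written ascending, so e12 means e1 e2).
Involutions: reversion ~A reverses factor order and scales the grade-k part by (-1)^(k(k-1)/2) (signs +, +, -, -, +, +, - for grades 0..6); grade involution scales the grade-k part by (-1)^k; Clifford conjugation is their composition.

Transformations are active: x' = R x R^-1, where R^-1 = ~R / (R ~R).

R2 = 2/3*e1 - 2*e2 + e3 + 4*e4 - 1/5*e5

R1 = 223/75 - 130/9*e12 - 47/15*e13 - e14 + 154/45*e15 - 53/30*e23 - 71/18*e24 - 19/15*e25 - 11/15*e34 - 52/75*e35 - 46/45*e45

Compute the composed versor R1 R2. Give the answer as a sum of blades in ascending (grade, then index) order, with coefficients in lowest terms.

Distribute over the terms of R2 (each basis-blade product reordered to ascending indices, repeated generators contracted through their squares):
R1 (2/3*e1) = 446/225*e1 + 260/27*e2 + 94/45*e3 + 2/3*e4 - 308/135*e5 - 53/45*e123 - 71/27*e124 - 38/45*e125 - 22/45*e134 - 104/225*e135 - 92/135*e145
R1 (-2*e2) = 260/9*e1 - 446/75*e2 - 53/15*e3 - 71/9*e4 - 38/15*e5 - 94/15*e123 - 2*e124 + 308/45*e125 + 22/15*e234 + 104/75*e235 + 92/45*e245
R1 (e3) = -47/15*e1 - 53/30*e2 + 223/75*e3 + 11/15*e4 + 52/75*e5 - 130/9*e123 + e134 - 154/45*e135 + 71/18*e234 + 19/15*e235 - 46/45*e345
R1 (4*e4) = 4*e1 + 142/9*e2 + 44/15*e3 + 892/75*e4 - 184/45*e5 - 520/9*e124 - 188/15*e134 - 616/45*e145 - 106/15*e234 + 76/15*e245 + 208/75*e345
R1 (-1/5*e5) = 154/225*e1 - 19/75*e2 - 52/375*e3 - 46/225*e4 - 223/375*e5 + 26/9*e125 + 47/75*e135 + 1/5*e145 + 53/150*e235 + 71/90*e245 + 11/75*e345
Summing the partial products and collecting blades:
Answer: 1459/45*e1 + 4709/270*e2 + 4864/1125*e3 + 26/5*e4 - 29717/3375*e5 - 197/9*e123 - 1685/27*e124 + 80/9*e125 - 541/45*e134 - 733/225*e135 - 1913/135*e145 - 149/90*e234 + 451/150*e235 + 79/10*e245 + 427/225*e345


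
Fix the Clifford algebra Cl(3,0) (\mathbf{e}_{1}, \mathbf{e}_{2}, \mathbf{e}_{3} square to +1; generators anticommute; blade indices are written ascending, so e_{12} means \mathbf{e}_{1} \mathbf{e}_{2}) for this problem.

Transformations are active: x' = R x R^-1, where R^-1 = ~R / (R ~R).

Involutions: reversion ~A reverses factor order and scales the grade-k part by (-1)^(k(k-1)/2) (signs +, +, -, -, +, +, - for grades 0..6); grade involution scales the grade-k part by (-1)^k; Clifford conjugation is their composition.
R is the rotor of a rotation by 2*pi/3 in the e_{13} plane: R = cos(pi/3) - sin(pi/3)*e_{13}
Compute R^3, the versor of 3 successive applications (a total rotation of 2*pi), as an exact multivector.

Because a rotor carries half the rotation angle, composing 3 copies of this e_{13}-plane rotor multiplies the phase: 3*(pi/3) = \pi, hence R^3 = cos(\pi) - sin(\pi)*e_{13}.
cos(\pi) = -1 and sin(\pi) = 0, so R^3 = -1. The total rotation 2*pi is 1 full turn, so every vector returns to itself, yet the rotor is -1, on the OTHER sheet of the double cover (an odd number of 2*pi turns).
Answer: -1


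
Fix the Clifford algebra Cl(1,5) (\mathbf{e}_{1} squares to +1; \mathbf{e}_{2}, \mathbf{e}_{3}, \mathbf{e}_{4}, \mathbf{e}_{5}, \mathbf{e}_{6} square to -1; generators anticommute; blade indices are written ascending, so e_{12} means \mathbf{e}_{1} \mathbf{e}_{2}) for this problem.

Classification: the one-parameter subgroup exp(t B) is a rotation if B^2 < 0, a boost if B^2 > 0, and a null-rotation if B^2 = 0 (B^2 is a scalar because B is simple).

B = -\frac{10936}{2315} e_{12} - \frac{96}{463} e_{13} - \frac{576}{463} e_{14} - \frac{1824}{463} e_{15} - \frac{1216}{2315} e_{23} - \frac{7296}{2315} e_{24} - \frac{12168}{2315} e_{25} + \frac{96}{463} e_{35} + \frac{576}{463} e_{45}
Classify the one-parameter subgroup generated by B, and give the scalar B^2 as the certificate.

B^2 term by term: the squares give (-\frac{10936}{2315})^2*(e_{12})^2 + (-\frac{96}{463})^2*(e_{13})^2 + (-\frac{576}{463})^2*(e_{14})^2 + (-\frac{1824}{463})^2*(e_{15})^2 + (-\frac{1216}{2315})^2*(e_{23})^2 + (-\frac{7296}{2315})^2*(e_{24})^2 + (-\frac{12168}{2315})^2*(e_{25})^2 + (\frac{96}{463})^2*(e_{35})^2 + (\frac{576}{463})^2*(e_{45})^2 = \frac{119596096}{5359225}*(+1) + \frac{9216}{214369}*(+1) + \frac{331776}{214369}*(+1) + \frac{3326976}{214369}*(+1) + \frac{1478656}{5359225}*(-1) + \frac{53231616}{5359225}*(-1) + \frac{148060224}{5359225}*(-1) + \frac{9216}{214369}*(-1) + \frac{331776}{214369}*(-1) = 0 (each basis 2-blade squares to minus the product of its generators' squares); cross terms between blades sharing an index anticommute and cancel; the commuting (index-disjoint) pairs give grade-4 terms 2*c*c'*(blade product), which cancel blade by blade — e_{1234}: -\frac{1400832}{1071845} + \frac{1400832}{1071845} = 0; e_{1235}: -\frac{2099712}{1071845} - \frac{2336256}{1071845} + \frac{4435968}{1071845} = 0; e_{1245}: -\frac{12598272}{1071845} - \frac{14017536}{1071845} + \frac{26615808}{1071845} = 0; e_{1345}: -\frac{110592}{214369} + \frac{110592}{214369} = 0; e_{2345}: -\frac{1400832}{1071845} + \frac{1400832}{1071845} = 0 — confirming B is simple. So B^2 = 0.
Answer: null-rotation, certificate B^2 = 0. Why this suffices: the scalar 0 survives any versor conjugation, so its sign alone determines the class however B is presented.


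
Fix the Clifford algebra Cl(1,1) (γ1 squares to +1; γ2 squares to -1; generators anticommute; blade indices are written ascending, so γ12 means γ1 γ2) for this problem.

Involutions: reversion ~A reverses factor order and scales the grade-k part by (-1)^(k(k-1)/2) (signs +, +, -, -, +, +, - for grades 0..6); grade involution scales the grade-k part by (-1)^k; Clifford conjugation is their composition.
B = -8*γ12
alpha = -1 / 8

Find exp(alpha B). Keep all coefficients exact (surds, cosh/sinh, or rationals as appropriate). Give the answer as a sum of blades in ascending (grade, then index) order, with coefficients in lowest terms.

B^2 = (-8)^2*(γ12)^2 = 64*(+1) = 64 (a basis 2-blade squares to minus the product of its generators' squares).
B^2 = 64 — hyperbolic case — the even/odd split gives cosh and sinh: l = 8, alpha*l = -1, so exp(alpha B) = cosh(-1) + (sinh(-1)/8)*B = cosh(1) + (-sinh(1)/8)*B.
Answer: cosh(1) + sinh(1)*γ12


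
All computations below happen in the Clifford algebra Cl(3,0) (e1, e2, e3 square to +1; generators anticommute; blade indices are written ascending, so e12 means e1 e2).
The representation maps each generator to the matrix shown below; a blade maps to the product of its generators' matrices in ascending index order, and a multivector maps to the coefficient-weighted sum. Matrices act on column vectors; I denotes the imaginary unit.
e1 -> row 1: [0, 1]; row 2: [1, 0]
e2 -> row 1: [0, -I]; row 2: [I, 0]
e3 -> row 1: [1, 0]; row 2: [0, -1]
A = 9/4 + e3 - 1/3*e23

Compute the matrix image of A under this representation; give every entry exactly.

Bivector images (products of the table entries): rho(e23) = rho(e2)rho(e3) = row 1: [0, I]; row 2: [I, 0].
M = (9/4)*1 + (1)*rho(e3) + (-1/3)*rho(e23), summed entrywise (1 is the identity matrix):
Answer: row 1: [13/4, -I/3]; row 2: [-I/3, 5/4]


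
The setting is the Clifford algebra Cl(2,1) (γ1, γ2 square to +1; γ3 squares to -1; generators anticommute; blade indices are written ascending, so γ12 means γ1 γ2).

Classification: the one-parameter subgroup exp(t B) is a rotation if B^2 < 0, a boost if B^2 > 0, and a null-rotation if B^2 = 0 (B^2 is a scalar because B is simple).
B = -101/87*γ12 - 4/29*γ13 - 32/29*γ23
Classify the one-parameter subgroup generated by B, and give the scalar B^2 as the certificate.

B^2 term by term: the squares give (-101/87)^2*(γ12)^2 + (-4/29)^2*(γ13)^2 + (-32/29)^2*(γ23)^2 = 10201/7569*(-1) + 16/841*(+1) + 1024/841*(+1) = -1/9 (each basis 2-blade squares to minus the product of its generators' squares); cross terms between blades sharing an index anticommute and cancel. So B^2 = -1/9.
Answer: rotation, certificate B^2 = -1/9. The invariant at work: B^2 = -1/9 is unchanged by conjugation, hence its sign classifies the subgroup whatever basis B is written in.


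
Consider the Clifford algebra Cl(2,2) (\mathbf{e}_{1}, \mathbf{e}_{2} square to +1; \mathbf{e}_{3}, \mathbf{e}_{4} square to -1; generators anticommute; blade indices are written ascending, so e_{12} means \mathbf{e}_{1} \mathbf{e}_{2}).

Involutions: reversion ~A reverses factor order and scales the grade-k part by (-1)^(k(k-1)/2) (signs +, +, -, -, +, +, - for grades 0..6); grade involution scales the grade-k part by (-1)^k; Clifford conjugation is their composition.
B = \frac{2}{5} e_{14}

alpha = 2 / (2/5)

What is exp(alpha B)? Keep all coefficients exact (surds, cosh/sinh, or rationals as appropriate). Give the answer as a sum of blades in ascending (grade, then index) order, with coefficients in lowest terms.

B^2 = (\frac{2}{5})^2*(e_{14})^2 = \frac{4}{25}*(+1) = \frac{4}{25} (a basis 2-blade squares to minus the product of its generators' squares).
B^2 = \frac{4}{25} — B^2 > 0, so the exponential closes hyperbolically: l = \frac{2}{5}, alpha*l = 2, so exp(alpha B) = cosh(2) + (sinh(2)/(\frac{2}{5}))*B = \cosh{\left(2 \right)} + (\frac{5 \sinh{\left(2 \right)}}{2})*B.
Answer: \cosh{\left(2 \right)} + \sinh{\left(2 \right)} e_{14}


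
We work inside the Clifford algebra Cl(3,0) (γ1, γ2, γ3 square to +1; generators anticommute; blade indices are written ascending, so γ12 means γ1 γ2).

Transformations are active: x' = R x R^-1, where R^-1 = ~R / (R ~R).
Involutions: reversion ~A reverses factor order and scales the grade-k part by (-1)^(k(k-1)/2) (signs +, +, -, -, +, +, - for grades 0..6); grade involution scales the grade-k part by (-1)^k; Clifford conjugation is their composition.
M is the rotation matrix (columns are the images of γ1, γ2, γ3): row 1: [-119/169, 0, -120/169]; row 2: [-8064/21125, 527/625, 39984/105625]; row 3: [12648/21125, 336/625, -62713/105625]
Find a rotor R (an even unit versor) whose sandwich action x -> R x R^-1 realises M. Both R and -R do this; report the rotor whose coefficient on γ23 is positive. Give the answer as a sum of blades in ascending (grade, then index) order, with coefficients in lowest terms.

Method: write R = a + b12*γ12 + b13*γ13 + b23*γ23 with a^2 + b12^2 + b13^2 + b23^2 = 1 (so R^-1 = ~R). Expanding the columns R e_j ~R gives tr M = 4a^2 - 1 and, from the antisymmetric part, M21 - M12 = -4a*b12, M13 - M31 = 4a*b13, M32 - M23 = -4a*b23.
Here tr M = -1921/4225, so a^2 = (1 + tr M)/4 = 576/4225 and a = ±24/65. Taking a = 24/65: M21 - M12 = -8064/21125, M13 - M31 = -27648/21125, M32 - M23 = 672/4225, giving b12 = 84/325, b13 = -288/325, b23 = -7/65, i.e. R = 24/65 + 84/325*γ12 - 288/325*γ13 - 7/65*γ23.
Its γ23 coefficient is negative, so report the other preimage -R.
Answer: -24/65 - 84/325*γ12 + 288/325*γ13 + 7/65*γ23. Why the constraint matters: R and -R act identically through the sandwich — M has trace -1921/4225 either way — so only the sign condition on γ23 picks one of the two preimages.


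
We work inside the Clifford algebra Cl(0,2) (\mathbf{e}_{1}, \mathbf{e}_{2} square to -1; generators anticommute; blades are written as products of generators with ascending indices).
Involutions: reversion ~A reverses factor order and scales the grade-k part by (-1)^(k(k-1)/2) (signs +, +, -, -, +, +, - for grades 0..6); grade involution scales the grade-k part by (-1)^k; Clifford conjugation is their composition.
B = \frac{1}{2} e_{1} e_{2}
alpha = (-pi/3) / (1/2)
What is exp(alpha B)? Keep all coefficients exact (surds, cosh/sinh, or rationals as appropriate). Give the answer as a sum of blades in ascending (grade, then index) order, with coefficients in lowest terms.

B^2 = (\frac{1}{2})^2*(e_{1} e_{2})^2 = \frac{1}{4}*(-1) = -\frac{1}{4} (a basis 2-blade squares to minus the product of its generators' squares).
B^2 = -\frac{1}{4} — the negative square puts this in the circular regime; l = \frac{1}{2}, alpha*l = - \frac{\pi}{3}, so exp(alpha B) = cos(- \frac{\pi}{3}) + (sin(- \frac{\pi}{3})/(\frac{1}{2}))*B = \frac{1}{2} + (- \sqrt{3})*B.
Answer: \frac{1}{2} - \frac{\sqrt{3}}{2} e_{1} e_{2}


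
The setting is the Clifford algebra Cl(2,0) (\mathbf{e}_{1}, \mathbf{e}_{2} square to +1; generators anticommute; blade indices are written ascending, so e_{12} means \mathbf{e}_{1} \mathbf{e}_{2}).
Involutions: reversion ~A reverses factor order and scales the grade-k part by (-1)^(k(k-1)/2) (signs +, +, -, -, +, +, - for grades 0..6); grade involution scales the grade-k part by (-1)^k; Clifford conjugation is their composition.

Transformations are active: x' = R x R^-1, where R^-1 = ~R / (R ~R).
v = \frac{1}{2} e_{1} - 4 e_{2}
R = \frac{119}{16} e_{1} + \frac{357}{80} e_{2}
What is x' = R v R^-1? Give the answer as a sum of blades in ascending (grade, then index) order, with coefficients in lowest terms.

~R = \frac{119}{16} e_{1} + \frac{357}{80} e_{2}, and R ~R = \frac{240737}{3200}, so R^-1 = ~R / (\frac{240737}{3200}).
R v = -\frac{2261}{160} - \frac{5117}{160} e_{12}
Answer: -\frac{56}{17} e_{1} + \frac{79}{34} e_{2}


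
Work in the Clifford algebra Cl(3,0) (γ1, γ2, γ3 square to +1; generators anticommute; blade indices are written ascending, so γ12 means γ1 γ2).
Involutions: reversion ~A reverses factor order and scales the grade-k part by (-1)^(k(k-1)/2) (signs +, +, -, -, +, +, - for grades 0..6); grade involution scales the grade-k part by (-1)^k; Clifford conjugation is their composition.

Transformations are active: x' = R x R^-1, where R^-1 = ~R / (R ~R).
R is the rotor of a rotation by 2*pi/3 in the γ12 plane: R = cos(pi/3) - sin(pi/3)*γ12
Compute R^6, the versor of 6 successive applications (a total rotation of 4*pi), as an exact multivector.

Because a rotor carries half the rotation angle, composing 6 copies of this γ12-plane rotor multiplies the phase: 6*(pi/3) = 2*pi, hence R^6 = cos(2*pi) - sin(2*pi)*γ12.
cos(2*pi) = 1 and sin(2*pi) = 0, so R^6 = 1. The total rotation 4*pi is 2 full turns, so every vector returns to itself, yet the rotor is +1, back on the identity sheet (an even number of 2*pi turns).
Answer: 1


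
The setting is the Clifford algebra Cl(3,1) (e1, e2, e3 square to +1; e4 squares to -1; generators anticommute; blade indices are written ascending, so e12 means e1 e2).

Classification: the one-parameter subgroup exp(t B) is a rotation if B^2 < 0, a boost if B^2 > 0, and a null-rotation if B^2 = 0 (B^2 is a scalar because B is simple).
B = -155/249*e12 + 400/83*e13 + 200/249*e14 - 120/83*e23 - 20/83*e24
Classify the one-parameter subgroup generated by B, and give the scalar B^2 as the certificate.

B^2 term by term: the squares give (-155/249)^2*(e12)^2 + (400/83)^2*(e13)^2 + (200/249)^2*(e14)^2 + (-120/83)^2*(e23)^2 + (-20/83)^2*(e24)^2 = 24025/62001*(-1) + 160000/6889*(-1) + 40000/62001*(+1) + 14400/6889*(-1) + 400/6889*(+1) = -25 (each basis 2-blade squares to minus the product of its generators' squares); cross terms between blades sharing an index anticommute and cancel; the commuting (index-disjoint) pairs give grade-4 terms 2*c*c'*(blade product), which cancel blade by blade — e1234: 16000/6889 - 16000/6889 = 0 — confirming B is simple. So B^2 = -25.
Answer: rotation, certificate B^2 = -25. Key observation: B^2 = -25 is a conjugation invariant, so its sign decides the class regardless of the surface form of B.


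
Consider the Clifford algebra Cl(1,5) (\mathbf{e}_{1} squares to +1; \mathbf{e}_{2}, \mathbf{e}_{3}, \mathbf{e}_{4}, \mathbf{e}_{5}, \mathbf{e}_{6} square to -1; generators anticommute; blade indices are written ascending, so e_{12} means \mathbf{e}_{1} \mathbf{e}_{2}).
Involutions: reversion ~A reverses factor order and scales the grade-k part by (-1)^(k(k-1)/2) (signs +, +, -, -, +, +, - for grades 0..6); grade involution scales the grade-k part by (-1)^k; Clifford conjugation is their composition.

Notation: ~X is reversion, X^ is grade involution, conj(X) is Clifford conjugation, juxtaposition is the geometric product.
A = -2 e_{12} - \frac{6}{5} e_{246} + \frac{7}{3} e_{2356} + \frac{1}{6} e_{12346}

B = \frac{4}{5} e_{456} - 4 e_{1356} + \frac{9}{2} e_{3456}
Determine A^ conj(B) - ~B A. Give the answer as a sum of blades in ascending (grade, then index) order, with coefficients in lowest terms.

first term: -\frac{28}{3} e_{12} + \frac{21}{2} e_{24} + \frac{24}{25} e_{25} + \frac{3}{4} e_{125} - \frac{28}{15} e_{234} + \frac{27}{5} e_{235} - \frac{2}{3} e_{245} - \frac{2}{15} e_{1235} - 8 e_{2356} + \frac{24}{5} e_{12345} - \frac{8}{5} e_{12456} - 9 e_{123456}
second term: \frac{28}{3} e_{12} - \frac{21}{2} e_{24} - \frac{24}{25} e_{25} + \frac{3}{4} e_{125} + \frac{28}{15} e_{234} - \frac{27}{5} e_{235} - \frac{2}{3} e_{245} + \frac{2}{15} e_{1235} + 8 e_{2356} + \frac{24}{5} e_{12345} + \frac{8}{5} e_{12456} - 9 e_{123456}
Answer: -\frac{56}{3} e_{12} + 21 e_{24} + \frac{48}{25} e_{25} - \frac{56}{15} e_{234} + \frac{54}{5} e_{235} - \frac{4}{15} e_{1235} - 16 e_{2356} - \frac{16}{5} e_{12456}


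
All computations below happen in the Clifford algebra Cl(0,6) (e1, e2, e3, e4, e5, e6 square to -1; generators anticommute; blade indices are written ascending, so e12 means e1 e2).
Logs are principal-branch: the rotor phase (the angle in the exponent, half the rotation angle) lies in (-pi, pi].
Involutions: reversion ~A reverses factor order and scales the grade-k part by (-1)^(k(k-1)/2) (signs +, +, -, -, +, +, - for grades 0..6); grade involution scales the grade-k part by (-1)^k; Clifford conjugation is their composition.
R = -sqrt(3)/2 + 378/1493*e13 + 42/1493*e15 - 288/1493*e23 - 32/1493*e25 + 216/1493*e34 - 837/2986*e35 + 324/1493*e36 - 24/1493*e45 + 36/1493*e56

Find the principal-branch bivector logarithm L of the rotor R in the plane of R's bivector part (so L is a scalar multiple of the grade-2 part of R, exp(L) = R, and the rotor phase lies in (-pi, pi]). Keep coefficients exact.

The scalar part of R is -sqrt(3)/2, which pins the rotor phase on the principal branch; dividing the bivector part by the sine of that phase recovers the unit plane, and L is the phase times that plane.
Concretely: cos(phase) = -sqrt(3)/2 gives phase = ±5*pi/6, and since phase/sin(phase) is even the sign is immaterial: L = (phase/sin(phase)) * <R>_2 = (5*pi/3) * <R>_2.
Answer: 630*pi/1493*e13 + 70*pi/1493*e15 - 480*pi/1493*e23 - 160*pi/4479*e25 + 360*pi/1493*e34 - 1395*pi/2986*e35 + 540*pi/1493*e36 - 40*pi/1493*e45 + 60*pi/1493*e56


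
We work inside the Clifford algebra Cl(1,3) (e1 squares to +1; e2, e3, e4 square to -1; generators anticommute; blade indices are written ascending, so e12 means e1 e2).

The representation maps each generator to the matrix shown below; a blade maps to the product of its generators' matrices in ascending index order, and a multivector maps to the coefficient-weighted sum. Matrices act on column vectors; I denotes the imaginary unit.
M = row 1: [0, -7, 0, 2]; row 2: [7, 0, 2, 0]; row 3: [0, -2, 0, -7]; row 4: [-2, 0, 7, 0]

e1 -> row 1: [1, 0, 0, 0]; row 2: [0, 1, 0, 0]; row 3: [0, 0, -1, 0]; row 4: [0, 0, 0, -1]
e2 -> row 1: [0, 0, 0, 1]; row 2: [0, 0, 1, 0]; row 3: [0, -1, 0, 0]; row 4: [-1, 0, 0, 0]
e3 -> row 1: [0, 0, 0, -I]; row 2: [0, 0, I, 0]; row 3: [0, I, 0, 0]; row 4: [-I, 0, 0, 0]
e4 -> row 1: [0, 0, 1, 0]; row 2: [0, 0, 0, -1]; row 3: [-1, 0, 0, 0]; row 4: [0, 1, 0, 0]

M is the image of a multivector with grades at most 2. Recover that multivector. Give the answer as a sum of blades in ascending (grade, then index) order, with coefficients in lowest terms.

Method: the blade images are trace-orthogonal — tr(rho(e_A) rho(e_B)^-1) = 4 if A = B and 0 otherwise — and rho(e_A)^-1 = (e_A)^2 * rho(e_A) with (e_A)^2 = +1 or -1, so the coefficient of e_A in the preimage is (e_A)^2 * tr(M rho(e_A))/4.
Nonzero projections over blades of grade <= 2: e2: (e2)^2 = -1, tr(M rho(e2)) = -8, coefficient 2; e24: (e24)^2 = -1, tr(M rho(e24)) = 28, coefficient -7. Every other blade of grade <= 2 projects to 0.
Answer: 2*e2 - 7*e24


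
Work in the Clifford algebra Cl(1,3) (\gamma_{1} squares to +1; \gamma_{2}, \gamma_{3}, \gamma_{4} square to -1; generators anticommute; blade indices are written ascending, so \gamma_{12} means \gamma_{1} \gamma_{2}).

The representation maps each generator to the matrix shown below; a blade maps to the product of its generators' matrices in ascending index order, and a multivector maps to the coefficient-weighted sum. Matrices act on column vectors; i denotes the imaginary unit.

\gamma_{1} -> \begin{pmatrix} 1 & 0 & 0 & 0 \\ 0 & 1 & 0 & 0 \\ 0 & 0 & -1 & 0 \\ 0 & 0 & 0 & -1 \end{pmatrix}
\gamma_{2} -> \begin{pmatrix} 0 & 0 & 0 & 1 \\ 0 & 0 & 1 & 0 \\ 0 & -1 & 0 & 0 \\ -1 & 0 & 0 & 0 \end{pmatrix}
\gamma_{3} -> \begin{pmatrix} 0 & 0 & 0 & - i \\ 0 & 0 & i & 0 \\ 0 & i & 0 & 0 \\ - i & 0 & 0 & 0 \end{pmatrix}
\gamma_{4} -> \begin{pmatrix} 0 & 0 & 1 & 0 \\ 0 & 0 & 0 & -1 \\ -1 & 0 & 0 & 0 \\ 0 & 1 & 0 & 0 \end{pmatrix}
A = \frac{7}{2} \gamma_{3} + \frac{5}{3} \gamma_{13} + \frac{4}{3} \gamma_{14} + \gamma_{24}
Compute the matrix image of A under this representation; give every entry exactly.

Bivector images (products of the table entries): rho(\gamma_{13}) = rho(\gamma_{1})rho(\gamma_{3}) = \begin{pmatrix} 0 & 0 & 0 & - i \\ 0 & 0 & i & 0 \\ 0 & - i & 0 & 0 \\ i & 0 & 0 & 0 \end{pmatrix}; rho(\gamma_{14}) = rho(\gamma_{1})rho(\gamma_{4}) = \begin{pmatrix} 0 & 0 & 1 & 0 \\ 0 & 0 & 0 & -1 \\ 1 & 0 & 0 & 0 \\ 0 & -1 & 0 & 0 \end{pmatrix}; rho(\gamma_{24}) = rho(\gamma_{2})rho(\gamma_{4}) = \begin{pmatrix} 0 & 1 & 0 & 0 \\ -1 & 0 & 0 & 0 \\ 0 & 0 & 0 & 1 \\ 0 & 0 & -1 & 0 \end{pmatrix}.
M = (\frac{7}{2})*rho(\gamma_{3}) + (\frac{5}{3})*rho(\gamma_{13}) + (\frac{4}{3})*rho(\gamma_{14}) + (1)*rho(\gamma_{24}), summed entrywise:
Answer: \begin{pmatrix} 0 & 1 & \frac{4}{3} & - \frac{31 i}{6} \\ -1 & 0 & \frac{31 i}{6} & - \frac{4}{3} \\ \frac{4}{3} & \frac{11 i}{6} & 0 & 1 \\ - \frac{11 i}{6} & - \frac{4}{3} & -1 & 0 \end{pmatrix}


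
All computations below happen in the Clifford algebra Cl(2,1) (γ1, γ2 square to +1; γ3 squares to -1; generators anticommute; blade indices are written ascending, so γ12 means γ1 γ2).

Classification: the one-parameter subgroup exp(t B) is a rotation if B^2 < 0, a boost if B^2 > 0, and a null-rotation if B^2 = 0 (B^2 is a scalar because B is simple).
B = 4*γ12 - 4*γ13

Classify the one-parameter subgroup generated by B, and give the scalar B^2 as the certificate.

B^2 term by term: the squares give (4)^2*(γ12)^2 + (-4)^2*(γ13)^2 = 16*(-1) + 16*(+1) = 0 (each basis 2-blade squares to minus the product of its generators' squares); cross terms between blades sharing an index anticommute and cancel. So B^2 = 0.
Answer: null-rotation, certificate B^2 = 0. Why this suffices: the scalar 0 survives any versor conjugation, so its sign alone determines the class however B is presented.


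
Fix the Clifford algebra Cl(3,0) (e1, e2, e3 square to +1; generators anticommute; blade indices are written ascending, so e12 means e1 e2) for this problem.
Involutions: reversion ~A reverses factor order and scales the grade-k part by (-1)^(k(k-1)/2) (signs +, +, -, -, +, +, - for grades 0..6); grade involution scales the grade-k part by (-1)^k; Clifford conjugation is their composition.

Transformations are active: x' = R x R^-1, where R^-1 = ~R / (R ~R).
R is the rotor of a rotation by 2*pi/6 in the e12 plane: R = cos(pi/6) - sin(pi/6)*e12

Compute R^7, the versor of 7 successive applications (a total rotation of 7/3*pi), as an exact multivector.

Because a rotor carries half the rotation angle, composing 7 copies of this e12-plane rotor multiplies the phase: 7*(pi/6) = 7*pi/6, hence R^7 = cos(7*pi/6) - sin(7*pi/6)*e12.
cos(7*pi/6) = -sqrt(3)/2 and sin(7*pi/6) = -1/2, so R^7 = -sqrt(3)/2 + 1/2*e12. The net rotation is 1/3*pi (after discarding 1 full turn, each of which contributes a factor -1 to the rotor); the rotor keeps the half-angle phase exactly.
Answer: -sqrt(3)/2 + 1/2*e12


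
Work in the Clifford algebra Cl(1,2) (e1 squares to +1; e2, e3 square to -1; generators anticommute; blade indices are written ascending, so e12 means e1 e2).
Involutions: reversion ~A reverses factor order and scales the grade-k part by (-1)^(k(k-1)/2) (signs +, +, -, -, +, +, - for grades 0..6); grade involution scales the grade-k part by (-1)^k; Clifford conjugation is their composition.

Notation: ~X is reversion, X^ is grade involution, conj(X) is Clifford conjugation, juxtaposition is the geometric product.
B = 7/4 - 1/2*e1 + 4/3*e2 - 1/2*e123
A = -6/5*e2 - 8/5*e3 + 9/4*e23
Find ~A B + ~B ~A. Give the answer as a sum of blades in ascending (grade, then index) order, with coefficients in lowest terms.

first term: 8/5 - 9/8*e1 - 21/10*e2 - 29/5*e3 - 7/5*e12 - 1/5*e13 - 433/240*e23 + 9/8*e123
second term: 8/5 + 9/8*e1 - 21/10*e2 + 1/5*e3 + 7/5*e12 + 1/5*e13 - 1457/240*e23 + 9/8*e123
Answer: 16/5 - 21/5*e2 - 28/5*e3 - 63/8*e23 + 9/4*e123


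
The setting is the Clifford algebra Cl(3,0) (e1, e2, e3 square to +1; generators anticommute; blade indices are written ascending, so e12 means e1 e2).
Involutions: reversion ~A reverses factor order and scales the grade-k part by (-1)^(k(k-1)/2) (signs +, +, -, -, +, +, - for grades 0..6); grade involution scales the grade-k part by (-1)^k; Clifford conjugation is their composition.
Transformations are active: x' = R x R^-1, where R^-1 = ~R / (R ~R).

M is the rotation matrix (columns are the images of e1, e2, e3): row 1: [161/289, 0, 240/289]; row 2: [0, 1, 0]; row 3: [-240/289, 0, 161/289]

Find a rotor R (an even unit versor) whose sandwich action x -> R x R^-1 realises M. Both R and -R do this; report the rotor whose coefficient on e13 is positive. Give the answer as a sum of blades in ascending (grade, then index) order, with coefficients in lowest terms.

Method: write R = a + b12*e12 + b13*e13 + b23*e23 with a^2 + b12^2 + b13^2 + b23^2 = 1 (so R^-1 = ~R). Expanding the columns R e_j ~R gives tr M = 4a^2 - 1 and, from the antisymmetric part, M21 - M12 = -4a*b12, M13 - M31 = 4a*b13, M32 - M23 = -4a*b23.
Here tr M = 611/289, so a^2 = (1 + tr M)/4 = 225/289 and a = ±15/17. Taking a = 15/17: M21 - M12 = 0, M13 - M31 = 480/289, M32 - M23 = 0, giving b12 = 0, b13 = 8/17, b23 = 0, i.e. R = 15/17 + 8/17*e13.
Its e13 coefficient is already positive.
Answer: 15/17 + 8/17*e13. Key observation: the double cover Spin(3) -> SO(3) sends R and -R to the same matrix (trace 611/289 here), so the stated sign of the e13 coefficient is what selects one sheet.


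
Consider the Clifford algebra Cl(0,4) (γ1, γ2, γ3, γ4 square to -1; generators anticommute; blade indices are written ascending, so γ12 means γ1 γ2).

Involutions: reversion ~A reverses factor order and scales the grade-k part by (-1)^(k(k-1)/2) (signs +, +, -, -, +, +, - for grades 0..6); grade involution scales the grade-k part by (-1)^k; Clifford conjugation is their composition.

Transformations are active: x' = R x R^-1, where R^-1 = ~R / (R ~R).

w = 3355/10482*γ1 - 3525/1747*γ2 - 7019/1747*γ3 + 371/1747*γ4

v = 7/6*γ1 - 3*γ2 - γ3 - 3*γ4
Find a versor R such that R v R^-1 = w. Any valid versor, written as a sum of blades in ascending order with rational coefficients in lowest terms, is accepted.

R = v + w = 7792/5241*γ1 - 8766/1747*γ2 - 8766/1747*γ3 - 4870/1747*γ4 works: the equal norms (-733/36) guarantee its sandwich swaps v into w.
Answer: 7792/5241*γ1 - 8766/1747*γ2 - 8766/1747*γ3 - 4870/1747*γ4


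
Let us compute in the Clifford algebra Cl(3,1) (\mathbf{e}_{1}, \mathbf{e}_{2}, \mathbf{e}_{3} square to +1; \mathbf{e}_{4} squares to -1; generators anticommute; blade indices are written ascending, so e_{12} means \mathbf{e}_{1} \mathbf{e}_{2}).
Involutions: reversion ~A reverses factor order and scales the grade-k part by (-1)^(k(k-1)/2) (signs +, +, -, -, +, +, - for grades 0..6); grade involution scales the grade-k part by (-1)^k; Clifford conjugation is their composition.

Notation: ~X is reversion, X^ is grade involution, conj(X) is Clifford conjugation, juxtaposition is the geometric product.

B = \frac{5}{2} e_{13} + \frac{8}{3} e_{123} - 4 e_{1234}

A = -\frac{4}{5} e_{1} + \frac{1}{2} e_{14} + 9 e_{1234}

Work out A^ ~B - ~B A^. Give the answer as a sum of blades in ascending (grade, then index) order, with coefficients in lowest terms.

first term: 36 - 2 e_{3} - 24 e_{4} - \frac{62}{15} e_{23} - \frac{45}{2} e_{24} - \frac{5}{4} e_{34} - \frac{28}{15} e_{234}
second term: 36 + 2 e_{3} + 24 e_{4} - \frac{62}{15} e_{23} - \frac{45}{2} e_{24} + \frac{5}{4} e_{34} + \frac{28}{15} e_{234}
Answer: -4 e_{3} - 48 e_{4} - \frac{5}{2} e_{34} - \frac{56}{15} e_{234}


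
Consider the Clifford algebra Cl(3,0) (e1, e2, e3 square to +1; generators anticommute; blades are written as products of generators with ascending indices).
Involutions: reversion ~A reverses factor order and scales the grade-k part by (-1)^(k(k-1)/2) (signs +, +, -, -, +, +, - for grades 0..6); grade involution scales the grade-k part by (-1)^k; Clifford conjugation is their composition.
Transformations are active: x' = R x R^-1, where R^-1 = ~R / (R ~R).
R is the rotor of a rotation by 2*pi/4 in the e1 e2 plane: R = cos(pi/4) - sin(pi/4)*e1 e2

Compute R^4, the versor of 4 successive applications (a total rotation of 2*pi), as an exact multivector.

Because a rotor carries half the rotation angle, composing 4 copies of this e1 e2-plane rotor multiplies the phase: 4*(pi/4) = pi, hence R^4 = cos(pi) - sin(pi)*e1 e2.
cos(pi) = -1 and sin(pi) = 0, so R^4 = -1. The total rotation 2*pi is 1 full turn, so every vector returns to itself, yet the rotor is -1, on the OTHER sheet of the double cover (an odd number of 2*pi turns).
Answer: -1


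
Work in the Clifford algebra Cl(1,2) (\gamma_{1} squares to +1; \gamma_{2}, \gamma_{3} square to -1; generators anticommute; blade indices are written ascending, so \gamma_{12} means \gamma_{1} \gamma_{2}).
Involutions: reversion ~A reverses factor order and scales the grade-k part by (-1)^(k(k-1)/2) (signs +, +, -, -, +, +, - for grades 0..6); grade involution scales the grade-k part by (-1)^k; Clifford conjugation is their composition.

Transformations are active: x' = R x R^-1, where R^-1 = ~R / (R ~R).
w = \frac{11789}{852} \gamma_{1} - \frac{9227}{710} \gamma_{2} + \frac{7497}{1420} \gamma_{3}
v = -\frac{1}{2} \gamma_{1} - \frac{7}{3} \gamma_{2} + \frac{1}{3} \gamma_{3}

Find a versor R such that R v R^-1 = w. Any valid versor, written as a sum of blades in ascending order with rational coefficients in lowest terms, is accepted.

A norm check does it: q(v) = q(w) = -\frac{191}{36}, hence R = v + w = \frac{11363}{852} \gamma_{1} - \frac{32651}{2130} \gamma_{2} + \frac{23911}{4260} \gamma_{3} realises the map — parallel part kept, (v - w)/2 negated, v carried to w.
Answer: \frac{11363}{852} \gamma_{1} - \frac{32651}{2130} \gamma_{2} + \frac{23911}{4260} \gamma_{3}


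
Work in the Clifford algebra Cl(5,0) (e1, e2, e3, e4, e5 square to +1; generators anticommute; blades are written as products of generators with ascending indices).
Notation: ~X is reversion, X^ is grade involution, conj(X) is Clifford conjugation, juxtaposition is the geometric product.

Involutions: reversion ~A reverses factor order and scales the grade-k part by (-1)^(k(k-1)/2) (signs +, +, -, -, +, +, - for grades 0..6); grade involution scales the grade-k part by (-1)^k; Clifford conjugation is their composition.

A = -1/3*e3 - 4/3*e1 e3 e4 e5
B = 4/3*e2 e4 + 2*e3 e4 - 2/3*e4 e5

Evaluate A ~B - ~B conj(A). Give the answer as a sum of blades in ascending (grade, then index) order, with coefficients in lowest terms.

first term: 2/3*e4 + 8/9*e1 e3 - 8/3*e1 e5 - 4/9*e2 e3 e4 - 2/9*e3 e4 e5 + 16/9*e1 e2 e3 e5
second term: 2/3*e4 + 8/9*e1 e3 - 8/3*e1 e5 + 4/9*e2 e3 e4 + 2/9*e3 e4 e5 - 16/9*e1 e2 e3 e5
Answer: -8/9*e2 e3 e4 - 4/9*e3 e4 e5 + 32/9*e1 e2 e3 e5


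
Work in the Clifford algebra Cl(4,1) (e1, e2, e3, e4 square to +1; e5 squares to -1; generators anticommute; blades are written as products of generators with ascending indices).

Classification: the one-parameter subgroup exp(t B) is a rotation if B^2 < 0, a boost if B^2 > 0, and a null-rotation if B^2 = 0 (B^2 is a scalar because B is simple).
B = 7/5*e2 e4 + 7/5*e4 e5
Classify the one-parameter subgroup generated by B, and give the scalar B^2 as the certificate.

B^2 term by term: the squares give (7/5)^2*(e2 e4)^2 + (7/5)^2*(e4 e5)^2 = 49/25*(-1) + 49/25*(+1) = 0 (each basis 2-blade squares to minus the product of its generators' squares); cross terms between blades sharing an index anticommute and cancel. So B^2 = 0.
Answer: null-rotation, certificate B^2 = 0. One invariant decides it: the square 0 survives every conjugation, and its sign is exactly the classification.


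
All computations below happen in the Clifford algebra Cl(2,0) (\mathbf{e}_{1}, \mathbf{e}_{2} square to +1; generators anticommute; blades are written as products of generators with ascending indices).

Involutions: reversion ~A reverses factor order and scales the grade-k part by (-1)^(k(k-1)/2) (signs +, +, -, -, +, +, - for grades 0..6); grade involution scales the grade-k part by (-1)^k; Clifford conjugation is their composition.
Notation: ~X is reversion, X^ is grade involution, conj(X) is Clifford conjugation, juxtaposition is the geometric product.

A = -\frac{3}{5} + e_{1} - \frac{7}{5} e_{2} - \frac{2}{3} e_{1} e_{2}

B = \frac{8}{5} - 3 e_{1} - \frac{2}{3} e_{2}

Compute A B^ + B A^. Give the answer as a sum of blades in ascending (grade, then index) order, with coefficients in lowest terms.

first term: \frac{83}{75} - \frac{29}{45} e_{1} - \frac{16}{25} e_{2} + \frac{19}{5} e_{1} e_{2}
second term: \frac{83}{75} - \frac{11}{45} e_{1} + \frac{116}{25} e_{2} - \frac{89}{15} e_{1} e_{2}
Answer: \frac{166}{75} - \frac{8}{9} e_{1} + 4 e_{2} - \frac{32}{15} e_{1} e_{2}


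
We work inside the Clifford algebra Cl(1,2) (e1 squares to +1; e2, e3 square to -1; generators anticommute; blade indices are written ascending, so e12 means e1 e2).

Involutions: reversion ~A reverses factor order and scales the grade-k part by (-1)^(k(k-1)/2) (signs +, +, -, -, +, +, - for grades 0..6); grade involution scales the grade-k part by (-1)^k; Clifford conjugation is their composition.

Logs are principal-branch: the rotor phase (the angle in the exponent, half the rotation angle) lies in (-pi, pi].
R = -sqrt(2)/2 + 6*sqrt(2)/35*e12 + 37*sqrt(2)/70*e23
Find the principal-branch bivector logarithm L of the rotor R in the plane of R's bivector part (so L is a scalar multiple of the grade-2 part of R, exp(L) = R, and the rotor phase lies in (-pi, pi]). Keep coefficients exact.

The scalar part of R is -sqrt(2)/2, which fixes the principal-branch rotor phase; the unit plane is then the bivector part divided by the sine of that phase, and L is that plane scaled by the phase.
Concretely: cos(phase) = -sqrt(2)/2 gives phase = ±3*pi/4, and since phase/sin(phase) is even the sign is immaterial: L = (phase/sin(phase)) * <R>_2 = (3*sqrt(2)*pi/4) * <R>_2.
Answer: 9*pi/35*e12 + 111*pi/140*e23


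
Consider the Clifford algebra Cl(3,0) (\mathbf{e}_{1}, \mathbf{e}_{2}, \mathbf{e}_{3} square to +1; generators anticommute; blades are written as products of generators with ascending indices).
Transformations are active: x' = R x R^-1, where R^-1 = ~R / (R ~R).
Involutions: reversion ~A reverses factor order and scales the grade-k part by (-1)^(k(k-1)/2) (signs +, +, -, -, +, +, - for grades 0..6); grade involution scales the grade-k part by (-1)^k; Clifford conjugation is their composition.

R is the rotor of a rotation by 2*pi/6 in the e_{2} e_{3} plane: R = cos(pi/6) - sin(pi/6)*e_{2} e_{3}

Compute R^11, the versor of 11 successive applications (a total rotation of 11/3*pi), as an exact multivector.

Half-angle bookkeeping: 11 applications in e_{2} e_{3} add up to rotor phase 11*pi/6 = \frac{11 \pi}{6}, so R^11 = cos(\frac{11 \pi}{6}) - sin(\frac{11 \pi}{6})*e_{2} e_{3}.
cos(\frac{11 \pi}{6}) = \frac{\sqrt{3}}{2} and sin(\frac{11 \pi}{6}) = - \frac{1}{2}, so R^11 = \frac{\sqrt{3}}{2} + \frac{1}{2} e_{2} e_{3}. The net rotation is 5/3*pi (after discarding 1 full turn, each of which contributes a factor -1 to the rotor); the rotor keeps the half-angle phase exactly.
Answer: \frac{\sqrt{3}}{2} + \frac{1}{2} e_{2} e_{3}


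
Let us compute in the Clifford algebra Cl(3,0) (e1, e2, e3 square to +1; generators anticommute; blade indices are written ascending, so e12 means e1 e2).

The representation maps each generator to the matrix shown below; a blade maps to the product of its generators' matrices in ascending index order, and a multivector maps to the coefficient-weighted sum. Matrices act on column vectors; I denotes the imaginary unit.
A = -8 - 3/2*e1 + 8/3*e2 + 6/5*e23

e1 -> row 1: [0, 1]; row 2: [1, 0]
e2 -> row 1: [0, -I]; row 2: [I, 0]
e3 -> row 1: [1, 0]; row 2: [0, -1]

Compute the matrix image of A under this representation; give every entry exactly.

Bivector images (products of the table entries): rho(e23) = rho(e2)rho(e3) = row 1: [0, I]; row 2: [I, 0].
M = (-8)*1 + (-3/2)*rho(e1) + (8/3)*rho(e2) + (6/5)*rho(e23), summed entrywise (1 is the identity matrix):
Answer: row 1: [-8, -3/2 - 22*I/15]; row 2: [-3/2 + 58*I/15, -8]


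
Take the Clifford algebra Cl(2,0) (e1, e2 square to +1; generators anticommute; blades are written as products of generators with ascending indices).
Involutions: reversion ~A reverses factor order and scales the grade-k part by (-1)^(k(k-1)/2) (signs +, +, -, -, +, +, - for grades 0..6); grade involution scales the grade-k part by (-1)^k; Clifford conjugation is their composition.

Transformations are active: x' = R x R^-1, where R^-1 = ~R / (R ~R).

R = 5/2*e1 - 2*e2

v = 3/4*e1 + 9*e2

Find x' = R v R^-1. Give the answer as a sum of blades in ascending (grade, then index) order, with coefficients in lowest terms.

~R = 5/2*e1 - 2*e2, and R ~R = 41/4, so R^-1 = ~R / (41/4).
R v = -129/8 + 24*e1 e2
Answer: -1413/164*e1 - 111/41*e2
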